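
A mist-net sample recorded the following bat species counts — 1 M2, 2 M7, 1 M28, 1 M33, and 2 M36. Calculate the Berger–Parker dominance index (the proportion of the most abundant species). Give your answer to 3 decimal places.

0.286

Total N = 1+2+1+1+2 = 7, so the proportions are 0.14286, 0.28571, 0.14286, 0.14286, 0.28571 (working shown to 5 dp, full precision carried).
The largest proportion is 0.28571, i.e. d = 0.286 to 3 decimal places.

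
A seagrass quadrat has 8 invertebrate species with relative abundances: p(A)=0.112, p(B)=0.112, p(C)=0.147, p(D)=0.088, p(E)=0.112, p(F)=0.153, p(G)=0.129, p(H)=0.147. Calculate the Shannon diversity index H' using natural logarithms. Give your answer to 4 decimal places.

Each pᵢ ln pᵢ term (working shown to 6 dp, full precision carried): 0.112×(-2.189256)=-0.245197, 0.112×(-2.189256)=-0.245197, 0.147×(-1.917323)=-0.281846, 0.088×(-2.430418)=-0.213877, 0.112×(-2.189256)=-0.245197, 0.153×(-1.877317)=-0.287230, 0.129×(-2.047943)=-0.264185, 0.147×(-1.917323)=-0.281846.
Sum = -2.064574, so H' = 2.0646.

2.0646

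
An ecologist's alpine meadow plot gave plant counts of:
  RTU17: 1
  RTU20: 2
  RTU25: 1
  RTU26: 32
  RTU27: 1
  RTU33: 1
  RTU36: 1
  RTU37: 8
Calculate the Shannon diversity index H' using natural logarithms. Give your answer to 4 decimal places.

1.1071

Total N = 1+2+1+32+1+1+1+8 = 47, so the proportions are 0.021277, 0.042553, 0.021277, 0.680851, 0.021277, 0.021277, 0.021277, 0.170213 (working shown to 6 dp, full precision carried).
Each pᵢ ln pᵢ term: 0.021277×(-3.850148)=-0.081918, 0.042553×(-3.157000)=-0.134340, 0.021277×(-3.850148)=-0.081918, 0.680851×(-0.384412)=-0.261727, 0.021277×(-3.850148)=-0.081918, 0.021277×(-3.850148)=-0.081918, 0.021277×(-3.850148)=-0.081918, 0.170213×(-1.770706)=-0.301397.
Sum = -1.107055, so H' = 1.1071.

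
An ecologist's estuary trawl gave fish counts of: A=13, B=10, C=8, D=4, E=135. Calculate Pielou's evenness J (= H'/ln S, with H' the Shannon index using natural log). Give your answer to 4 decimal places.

Total N = 13+10+8+4+135 = 170, so the proportions are 0.076471, 0.058824, 0.047059, 0.023529, 0.794118 (working shown to 6 dp, full precision carried).
H' = −Σ pᵢ ln pᵢ = −((-0.196594) + (-0.166660) + (-0.143829) + (-0.088224) + (-0.183063)) = 0.778369.
With S = 5 species, ln S = 1.609438, so J = 0.778369/1.609438 = 0.483628, i.e. 0.4836 to 4 decimal places.

0.4836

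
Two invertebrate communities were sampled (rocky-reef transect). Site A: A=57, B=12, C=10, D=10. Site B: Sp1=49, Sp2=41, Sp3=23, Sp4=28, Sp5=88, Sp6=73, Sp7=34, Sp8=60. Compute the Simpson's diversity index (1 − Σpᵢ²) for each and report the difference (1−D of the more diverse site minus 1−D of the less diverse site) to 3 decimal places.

Site A: N=89, proportions 0.640449, 0.134831, 0.11236, 0.11236, giving 1−D = 0.546396 (working shown to 6 dp, full precision carried).
Site B: N=396, proportions 0.123737, 0.103535, 0.058081, 0.070707, 0.222222, 0.184343, 0.085859, 0.151515, giving 1−D = 0.851903.
Difference = |0.546396 − 0.851903| = 0.305507, i.e. 0.306 to 3 decimal places.

0.306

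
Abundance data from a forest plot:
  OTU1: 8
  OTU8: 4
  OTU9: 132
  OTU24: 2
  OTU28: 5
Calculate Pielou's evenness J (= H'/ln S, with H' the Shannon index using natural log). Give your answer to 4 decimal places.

Total N = 8+4+132+2+5 = 151, so the proportions are 0.05298, 0.02649, 0.874172, 0.013245, 0.033113 (working shown to 6 dp, full precision carried).
H' = −Σ pᵢ ln pᵢ = −((-0.155647) + (-0.096185) + (-0.117557) + (-0.057273) + (-0.112842)) = 0.539505.
With S = 5 species, ln S = 1.609438, so J = 0.539505/1.609438 = 0.335213, i.e. 0.3352 to 4 decimal places.

0.3352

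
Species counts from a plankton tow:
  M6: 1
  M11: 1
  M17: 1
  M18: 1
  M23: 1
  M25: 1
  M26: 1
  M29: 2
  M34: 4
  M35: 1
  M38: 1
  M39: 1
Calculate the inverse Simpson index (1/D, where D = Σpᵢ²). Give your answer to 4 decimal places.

8.5333

Total N = 1+1+1+1+1+1+1+2+4+1+1+1 = 16, so the proportions are 0.0625, 0.0625, 0.0625, 0.0625, 0.0625, 0.0625, 0.0625, 0.125, 0.25, 0.0625, 0.0625, 0.0625 (working shown to 8 dp, full precision carried).
D = 0.0625² + 0.0625² + 0.0625² + 0.0625² + 0.0625² + 0.0625² + 0.0625² + 0.125² + 0.25² + 0.0625² + 0.0625² + 0.0625² = 0.00390625 + 0.00390625 + 0.00390625 + 0.00390625 + 0.00390625 + 0.00390625 + 0.00390625 + 0.01562500 + 0.06250000 + 0.00390625 + 0.00390625 + 0.00390625 = 0.11718750.
So 1/D = 8.533333, i.e. 8.5333 to 4 decimal places.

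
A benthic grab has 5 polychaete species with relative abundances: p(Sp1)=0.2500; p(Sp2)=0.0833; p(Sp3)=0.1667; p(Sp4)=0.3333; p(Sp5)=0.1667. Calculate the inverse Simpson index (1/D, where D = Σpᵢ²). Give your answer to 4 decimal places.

4.2354

D = 0.25² + 0.0833² + 0.1667² + 0.3333² + 0.1667² = 0.06250000 + 0.00693889 + 0.02778889 + 0.11108889 + 0.02778889 = 0.23610556 (working shown to 8 dp, full precision carried).
So 1/D = 4.235394, i.e. 4.2354 to 4 decimal places.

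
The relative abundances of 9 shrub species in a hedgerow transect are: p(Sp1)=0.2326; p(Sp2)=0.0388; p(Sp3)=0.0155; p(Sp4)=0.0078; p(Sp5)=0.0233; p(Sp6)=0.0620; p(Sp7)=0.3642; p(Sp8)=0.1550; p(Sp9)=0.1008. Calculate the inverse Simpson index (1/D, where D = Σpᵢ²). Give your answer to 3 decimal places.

4.403

D = 0.2326² + 0.0388² + 0.0155² + 0.0078² + 0.0233² + 0.062² + 0.3642² + 0.155² + 0.1008² = 0.0541028 + 0.0015054 + 0.0002402 + 0.0000608 + 0.0005429 + 0.0038440 + 0.1326416 + 0.0240250 + 0.0101606 = 0.2271235 (working shown to 7 dp, full precision carried).
So 1/D = 4.40289, i.e. 4.403 to 3 decimal places.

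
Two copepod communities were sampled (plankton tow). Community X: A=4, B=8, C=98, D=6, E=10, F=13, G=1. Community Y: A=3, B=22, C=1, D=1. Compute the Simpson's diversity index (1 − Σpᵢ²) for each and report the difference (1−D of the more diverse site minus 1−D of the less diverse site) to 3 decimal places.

0.169

Community X: N=140, proportions 0.02857, 0.05714, 0.7, 0.04286, 0.07143, 0.09286, 0.00714, giving 1−D = 0.49031 (working shown to 5 dp, full precision carried).
Community Y: N=27, proportions 0.11111, 0.81481, 0.03704, 0.03704, giving 1−D = 0.32099.
Difference = |0.49031 − 0.32099| = 0.16932, i.e. 0.169 to 3 decimal places.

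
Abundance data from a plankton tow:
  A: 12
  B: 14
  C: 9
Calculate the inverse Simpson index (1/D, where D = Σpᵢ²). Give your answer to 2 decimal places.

Total N = 12+14+9 = 35, so the proportions are 0.34286, 0.4, 0.25714 (working shown to 5 dp, full precision carried).
D = 0.34286² + 0.4² + 0.25714² = 0.11755 + 0.16000 + 0.06612 = 0.34367.
So 1/D = 2.9097, i.e. 2.91 to 2 decimal places.

2.91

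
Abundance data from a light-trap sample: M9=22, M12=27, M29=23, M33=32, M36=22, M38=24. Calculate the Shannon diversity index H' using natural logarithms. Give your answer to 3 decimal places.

Total N = 22+27+23+32+22+24 = 150, so the proportions are 0.14667, 0.18, 0.15333, 0.21333, 0.14667, 0.16 (working shown to 5 dp, full precision carried).
Each pᵢ ln pᵢ term: 0.14667×(-1.91959)=-0.28154, 0.18×(-1.71480)=-0.30866, 0.15333×(-1.87514)=-0.28752, 0.21333×(-1.54490)=-0.32958, 0.14667×(-1.91959)=-0.28154, 0.16×(-1.83258)=-0.29321.
Sum = -1.78206, so H' = 1.782.

1.782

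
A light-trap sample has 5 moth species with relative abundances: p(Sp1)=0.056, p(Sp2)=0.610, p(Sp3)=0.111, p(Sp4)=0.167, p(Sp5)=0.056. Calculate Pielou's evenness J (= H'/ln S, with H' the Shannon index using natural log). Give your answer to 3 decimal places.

0.725

H' = −Σ pᵢ ln pᵢ = −((-0.16141) + (-0.30152) + (-0.24400) + (-0.29889) + (-0.16141)) = 1.16724 (working shown to 5 dp, full precision carried).
With S = 5 species, ln S = 1.60944, so J = 1.16724/1.60944 = 0.72525, i.e. 0.725 to 3 decimal places.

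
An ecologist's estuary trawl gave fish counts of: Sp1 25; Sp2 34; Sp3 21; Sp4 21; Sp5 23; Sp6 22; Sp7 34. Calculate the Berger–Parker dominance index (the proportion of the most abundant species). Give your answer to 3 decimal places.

Total N = 25+34+21+21+23+22+34 = 180, so the proportions are 0.13889, 0.18889, 0.11667, 0.11667, 0.12778, 0.12222, 0.18889 (working shown to 5 dp, full precision carried).
The largest proportion is 0.18889, i.e. d = 0.189 to 3 decimal places.

0.189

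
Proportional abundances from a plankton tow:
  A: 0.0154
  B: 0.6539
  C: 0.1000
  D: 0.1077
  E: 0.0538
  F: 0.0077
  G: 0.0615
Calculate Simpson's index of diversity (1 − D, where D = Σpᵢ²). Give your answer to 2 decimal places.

D = 0.0154² + 0.6539² + 0.1² + 0.1077² + 0.0538² + 0.0077² + 0.0615² = 0.0002 + 0.4276 + 0.0100 + 0.0116 + 0.0029 + 0.0001 + 0.0038 = 0.4562 (working shown to 4 dp, full precision carried).
So 1 − D = 0.5438, i.e. 0.54 to 2 decimal places.

0.54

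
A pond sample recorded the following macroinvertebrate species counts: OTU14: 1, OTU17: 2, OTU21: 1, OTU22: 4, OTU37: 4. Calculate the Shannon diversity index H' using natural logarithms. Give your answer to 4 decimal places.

1.4452

Total N = 1+2+1+4+4 = 12, so the proportions are 0.083333, 0.166667, 0.083333, 0.333333, 0.333333 (working shown to 6 dp, full precision carried).
Each pᵢ ln pᵢ term: 0.083333×(-2.484907)=-0.207076, 0.166667×(-1.791759)=-0.298627, 0.083333×(-2.484907)=-0.207076, 0.333333×(-1.098612)=-0.366204, 0.333333×(-1.098612)=-0.366204.
Sum = -1.445186, so H' = 1.4452.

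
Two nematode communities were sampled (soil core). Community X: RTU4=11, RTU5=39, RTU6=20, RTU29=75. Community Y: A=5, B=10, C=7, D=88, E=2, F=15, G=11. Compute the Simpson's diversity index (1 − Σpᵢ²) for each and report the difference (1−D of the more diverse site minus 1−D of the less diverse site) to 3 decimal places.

Community X: N=145, proportions 0.07586, 0.26897, 0.13793, 0.51724, giving 1−D = 0.63534 (working shown to 5 dp, full precision carried).
Community Y: N=138, proportions 0.03623, 0.07246, 0.05072, 0.63768, 0.01449, 0.1087, 0.07971, giving 1−D = 0.56585.
Difference = |0.63534 − 0.56585| = 0.06949, i.e. 0.069 to 3 decimal places.

0.069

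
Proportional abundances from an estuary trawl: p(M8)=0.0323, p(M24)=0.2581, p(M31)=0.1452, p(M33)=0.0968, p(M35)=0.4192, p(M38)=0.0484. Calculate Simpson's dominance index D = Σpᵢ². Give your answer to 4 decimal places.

0.2762

D = 0.0323² + 0.2581² + 0.1452² + 0.0968² + 0.4192² + 0.0484² = 0.001043 + 0.066616 + 0.021083 + 0.009370 + 0.175729 + 0.002343 = 0.276183 (working shown to 6 dp, full precision carried).
To 4 decimal places, D = 0.2762.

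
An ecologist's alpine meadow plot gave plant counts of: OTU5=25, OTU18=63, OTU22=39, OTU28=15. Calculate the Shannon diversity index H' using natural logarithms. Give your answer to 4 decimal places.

1.2587

Total N = 25+63+39+15 = 142, so the proportions are 0.176056, 0.443662, 0.274648, 0.105634 (working shown to 6 dp, full precision carried).
Each pᵢ ln pᵢ term: 0.176056×(-1.736951)=-0.305801, 0.443662×(-0.812692)=-0.360561, 0.274648×(-1.292265)=-0.354918, 0.105634×(-2.247777)=-0.237441.
Sum = -1.258721, so H' = 1.2587.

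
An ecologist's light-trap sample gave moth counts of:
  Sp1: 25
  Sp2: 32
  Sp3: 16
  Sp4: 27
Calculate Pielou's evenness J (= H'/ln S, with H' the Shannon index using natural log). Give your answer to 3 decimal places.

Total N = 25+32+16+27 = 100, so the proportions are 0.25, 0.32, 0.16, 0.27 (working shown to 5 dp, full precision carried).
H' = −Σ pᵢ ln pᵢ = −((-0.34657) + (-0.36462) + (-0.29321) + (-0.35352)) = 1.35793.
With S = 4 species, ln S = 1.38629, so J = 1.35793/1.38629 = 0.97954, i.e. 0.980 to 3 decimal places.

0.980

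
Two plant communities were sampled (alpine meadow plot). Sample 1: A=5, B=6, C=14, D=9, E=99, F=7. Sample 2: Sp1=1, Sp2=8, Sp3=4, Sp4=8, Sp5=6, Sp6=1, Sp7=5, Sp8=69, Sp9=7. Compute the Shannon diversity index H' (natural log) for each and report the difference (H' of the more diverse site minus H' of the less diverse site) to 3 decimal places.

Sample 1: N=140, proportions 0.03571, 0.04286, 0.1, 0.06429, 0.70714, 0.05, giving H' = 1.05552 (working shown to 5 dp, full precision carried).
Sample 2: N=109, proportions 0.00917, 0.07339, 0.0367, 0.07339, 0.05505, 0.00917, 0.04587, 0.63303, 0.06422, giving H' = 1.35751.
Difference = |1.05552 − 1.35751| = 0.30199, i.e. 0.302 to 3 decimal places.

0.302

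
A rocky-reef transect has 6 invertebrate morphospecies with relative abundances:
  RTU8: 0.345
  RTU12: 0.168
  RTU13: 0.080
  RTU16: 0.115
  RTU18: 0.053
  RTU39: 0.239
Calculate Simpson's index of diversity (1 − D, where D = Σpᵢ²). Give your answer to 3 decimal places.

D = 0.345² + 0.168² + 0.08² + 0.115² + 0.053² + 0.239² = 0.11902 + 0.02822 + 0.00640 + 0.01323 + 0.00281 + 0.05712 = 0.22680 (working shown to 5 dp, full precision carried).
So 1 − D = 0.77320, i.e. 0.773 to 3 decimal places.

0.773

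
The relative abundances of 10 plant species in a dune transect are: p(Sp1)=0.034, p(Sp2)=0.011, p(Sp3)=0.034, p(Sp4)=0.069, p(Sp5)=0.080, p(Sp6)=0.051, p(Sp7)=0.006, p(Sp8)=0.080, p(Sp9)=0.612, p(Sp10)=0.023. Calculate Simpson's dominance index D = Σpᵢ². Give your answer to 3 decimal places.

0.398

D = 0.034² + 0.011² + 0.034² + 0.069² + 0.08² + 0.051² + 0.006² + 0.08² + 0.612² + 0.023² = 0.00116 + 0.00012 + 0.00116 + 0.00476 + 0.00640 + 0.00260 + 0.00004 + 0.00640 + 0.37454 + 0.00053 = 0.39770 (working shown to 5 dp, full precision carried).
To 3 decimal places, D = 0.398.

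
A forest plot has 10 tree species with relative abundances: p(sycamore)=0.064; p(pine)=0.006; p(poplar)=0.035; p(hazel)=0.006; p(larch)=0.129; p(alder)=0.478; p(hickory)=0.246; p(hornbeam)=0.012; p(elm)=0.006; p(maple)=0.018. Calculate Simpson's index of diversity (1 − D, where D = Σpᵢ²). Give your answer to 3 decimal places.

D = 0.064² + 0.006² + 0.035² + 0.006² + 0.129² + 0.478² + 0.246² + 0.012² + 0.006² + 0.018² = 0.00410 + 0.00004 + 0.00123 + 0.00004 + 0.01664 + 0.22848 + 0.06052 + 0.00014 + 0.00004 + 0.00032 = 0.31154 (working shown to 5 dp, full precision carried).
So 1 − D = 0.68846, i.e. 0.688 to 3 decimal places.

0.688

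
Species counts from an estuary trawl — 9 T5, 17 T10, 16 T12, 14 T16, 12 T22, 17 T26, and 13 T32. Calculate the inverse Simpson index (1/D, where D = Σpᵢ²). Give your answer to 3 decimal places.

Total N = 9+17+16+14+12+17+13 = 98, so the proportions are 0.0918367, 0.1734694, 0.1632653, 0.1428571, 0.122449, 0.1734694, 0.1326531 (working shown to 7 dp, full precision carried).
D = 0.0918367² + 0.1734694² + 0.1632653² + 0.1428571² + 0.122449² + 0.1734694² + 0.1326531² = 0.0084340 + 0.0300916 + 0.0266556 + 0.0204082 + 0.0149938 + 0.0300916 + 0.0175968 = 0.1482716.
So 1/D = 6.74438, i.e. 6.744 to 3 decimal places.

6.744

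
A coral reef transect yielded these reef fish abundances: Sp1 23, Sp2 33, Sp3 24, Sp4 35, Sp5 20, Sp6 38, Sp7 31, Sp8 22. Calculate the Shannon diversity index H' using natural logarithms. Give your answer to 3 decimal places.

Total N = 23+33+24+35+20+38+31+22 = 226, so the proportions are 0.10177, 0.14602, 0.10619, 0.15487, 0.0885, 0.16814, 0.13717, 0.09735 (working shown to 5 dp, full precision carried).
Each pᵢ ln pᵢ term: 0.10177×(-2.28504)=-0.23255, 0.14602×(-1.92403)=-0.28094, 0.10619×(-2.24248)=-0.23814, 0.15487×(-1.86519)=-0.28886, 0.0885×(-2.42480)=-0.21458, 0.16814×(-1.78295)=-0.29979, 0.13717×(-1.98655)=-0.27249, 0.09735×(-2.32949)=-0.22676.
Sum = -2.05411, so H' = 2.054.

2.054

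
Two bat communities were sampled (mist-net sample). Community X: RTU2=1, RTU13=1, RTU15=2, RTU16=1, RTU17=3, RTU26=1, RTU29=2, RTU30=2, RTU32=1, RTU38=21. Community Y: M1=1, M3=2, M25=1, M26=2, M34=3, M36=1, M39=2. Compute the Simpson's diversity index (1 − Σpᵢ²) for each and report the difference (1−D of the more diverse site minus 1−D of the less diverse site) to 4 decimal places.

Community X: N=35, proportions 0.0285714, 0.0285714, 0.0571429, 0.0285714, 0.0857143, 0.0285714, 0.0571429, 0.0571429, 0.0285714, 0.6, giving 1−D = 0.6187755 (working shown to 7 dp, full precision carried).
Community Y: N=12, proportions 0.0833333, 0.1666667, 0.0833333, 0.1666667, 0.25, 0.0833333, 0.1666667, giving 1−D = 0.8333333.
Difference = |0.6187755 − 0.8333333| = 0.2145578, i.e. 0.2146 to 4 decimal places.

0.2146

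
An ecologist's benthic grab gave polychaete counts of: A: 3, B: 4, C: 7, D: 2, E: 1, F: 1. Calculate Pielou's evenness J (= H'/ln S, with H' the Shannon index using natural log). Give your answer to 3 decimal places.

0.874

Total N = 3+4+7+2+1+1 = 18, so the proportions are 0.16667, 0.22222, 0.38889, 0.11111, 0.05556, 0.05556 (working shown to 5 dp, full precision carried).
H' = −Σ pᵢ ln pᵢ = −((-0.29863) + (-0.33424) + (-0.36729) + (-0.24414) + (-0.16058) + (-0.16058)) = 1.56545.
With S = 6 species, ln S = 1.79176, so J = 1.56545/1.79176 = 0.87369, i.e. 0.874 to 3 decimal places.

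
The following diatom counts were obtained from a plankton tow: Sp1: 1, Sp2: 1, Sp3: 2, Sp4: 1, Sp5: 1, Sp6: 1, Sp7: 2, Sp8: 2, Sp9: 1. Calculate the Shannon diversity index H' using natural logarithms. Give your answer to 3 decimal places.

2.138

Total N = 1+1+2+1+1+1+2+2+1 = 12, so the proportions are 0.08333, 0.08333, 0.16667, 0.08333, 0.08333, 0.08333, 0.16667, 0.16667, 0.08333 (working shown to 5 dp, full precision carried).
Each pᵢ ln pᵢ term: 0.08333×(-2.48491)=-0.20708, 0.08333×(-2.48491)=-0.20708, 0.16667×(-1.79176)=-0.29863, 0.08333×(-2.48491)=-0.20708, 0.08333×(-2.48491)=-0.20708, 0.08333×(-2.48491)=-0.20708, 0.16667×(-1.79176)=-0.29863, 0.16667×(-1.79176)=-0.29863, 0.08333×(-2.48491)=-0.20708.
Sum = -2.13833, so H' = 2.138.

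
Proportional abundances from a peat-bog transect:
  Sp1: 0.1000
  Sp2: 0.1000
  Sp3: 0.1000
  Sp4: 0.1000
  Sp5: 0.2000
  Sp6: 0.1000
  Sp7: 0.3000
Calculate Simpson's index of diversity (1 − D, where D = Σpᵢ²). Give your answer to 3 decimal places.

0.820

D = 0.1² + 0.1² + 0.1² + 0.1² + 0.2² + 0.1² + 0.3² = 0.01000 + 0.01000 + 0.01000 + 0.01000 + 0.04000 + 0.01000 + 0.09000 = 0.18000 (working shown to 5 dp, full precision carried).
So 1 − D = 0.82000, i.e. 0.820 to 3 decimal places.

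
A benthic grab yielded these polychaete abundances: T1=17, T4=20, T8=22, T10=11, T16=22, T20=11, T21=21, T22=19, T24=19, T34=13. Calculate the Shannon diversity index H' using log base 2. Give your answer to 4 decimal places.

3.2797

Total N = 17+20+22+11+22+11+21+19+19+13 = 175, so the proportions are 0.097143, 0.114286, 0.125714, 0.062857, 0.125714, 0.062857, 0.12, 0.108571, 0.108571, 0.074286 (working shown to 6 dp, full precision carried).
Each pᵢ log₂ pᵢ term: 0.097143×(-3.363748)=-0.326764, 0.114286×(-3.129283)=-0.357632, 0.125714×(-2.991779)=-0.376109, 0.062857×(-3.991779)=-0.250912, 0.125714×(-2.991779)=-0.376109, 0.062857×(-3.991779)=-0.250912, 0.12×(-3.058894)=-0.367067, 0.108571×(-3.203284)=-0.347785, 0.108571×(-3.203284)=-0.347785, 0.074286×(-3.750771)=-0.278629.
Sum = -3.279705, so H' = 3.2797.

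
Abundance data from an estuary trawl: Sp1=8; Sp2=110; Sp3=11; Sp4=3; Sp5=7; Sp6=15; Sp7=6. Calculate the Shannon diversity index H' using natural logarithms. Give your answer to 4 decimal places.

1.1480

Total N = 8+110+11+3+7+15+6 = 160, so the proportions are 0.05, 0.6875, 0.06875, 0.01875, 0.04375, 0.09375, 0.0375 (working shown to 6 dp, full precision carried).
Each pᵢ ln pᵢ term: 0.05×(-2.995732)=-0.149787, 0.6875×(-0.374693)=-0.257602, 0.06875×(-2.677279)=-0.184063, 0.01875×(-3.976562)=-0.074561, 0.04375×(-3.129264)=-0.136905, 0.09375×(-2.367124)=-0.221918, 0.0375×(-3.283414)=-0.123128.
Sum = -1.147963, so H' = 1.1480.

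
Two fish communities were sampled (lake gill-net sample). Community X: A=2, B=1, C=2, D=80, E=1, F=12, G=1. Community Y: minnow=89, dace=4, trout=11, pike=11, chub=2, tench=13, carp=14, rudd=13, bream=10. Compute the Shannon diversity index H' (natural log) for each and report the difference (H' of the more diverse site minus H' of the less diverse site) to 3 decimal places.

Community X: N=99, proportions 0.0202, 0.0101, 0.0202, 0.80808, 0.0101, 0.12121, 0.0101, giving H' = 0.72488 (working shown to 5 dp, full precision carried).
Community Y: N=167, proportions 0.53293, 0.02395, 0.06587, 0.06587, 0.01198, 0.07784, 0.08383, 0.07784, 0.05988, giving H' = 1.61000.
Difference = |0.72488 − 1.61000| = 0.88512, i.e. 0.885 to 3 decimal places.

0.885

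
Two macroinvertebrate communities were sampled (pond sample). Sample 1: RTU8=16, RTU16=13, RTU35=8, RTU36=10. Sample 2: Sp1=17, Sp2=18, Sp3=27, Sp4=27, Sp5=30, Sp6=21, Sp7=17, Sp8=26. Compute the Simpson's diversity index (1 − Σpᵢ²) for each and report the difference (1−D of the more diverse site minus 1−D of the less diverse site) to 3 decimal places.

0.136

Sample 1: N=47, proportions 0.34043, 0.2766, 0.17021, 0.21277, giving 1−D = 0.73336 (working shown to 5 dp, full precision carried).
Sample 2: N=183, proportions 0.0929, 0.09836, 0.14754, 0.14754, 0.16393, 0.11475, 0.0929, 0.14208, giving 1−D = 0.86930.
Difference = |0.73336 − 0.86930| = 0.13594, i.e. 0.136 to 3 decimal places.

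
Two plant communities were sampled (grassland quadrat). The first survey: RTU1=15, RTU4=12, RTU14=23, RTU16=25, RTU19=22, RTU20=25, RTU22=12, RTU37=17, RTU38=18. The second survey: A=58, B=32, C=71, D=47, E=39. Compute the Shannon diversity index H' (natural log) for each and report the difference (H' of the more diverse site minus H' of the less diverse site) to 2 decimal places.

The first survey: N=169, proportions 0.08876, 0.07101, 0.13609, 0.14793, 0.13018, 0.14793, 0.07101, 0.10059, 0.10651, giving H' = 2.16237 (working shown to 5 dp, full precision carried).
The second survey: N=247, proportions 0.23482, 0.12955, 0.28745, 0.19028, 0.15789, giving H' = 1.57054.
Difference = |2.16237 − 1.57054| = 0.59183, i.e. 0.59 to 2 decimal places.

0.59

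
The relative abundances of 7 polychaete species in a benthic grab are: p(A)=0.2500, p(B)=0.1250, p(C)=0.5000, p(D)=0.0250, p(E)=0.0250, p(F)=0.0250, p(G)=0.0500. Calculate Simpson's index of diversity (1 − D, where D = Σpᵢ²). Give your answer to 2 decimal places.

D = 0.25² + 0.125² + 0.5² + 0.025² + 0.025² + 0.025² + 0.05² = 0.0625 + 0.0156 + 0.2500 + 0.0006 + 0.0006 + 0.0006 + 0.0025 = 0.3325 (working shown to 4 dp, full precision carried).
So 1 − D = 0.6675, i.e. 0.67 to 2 decimal places.

0.67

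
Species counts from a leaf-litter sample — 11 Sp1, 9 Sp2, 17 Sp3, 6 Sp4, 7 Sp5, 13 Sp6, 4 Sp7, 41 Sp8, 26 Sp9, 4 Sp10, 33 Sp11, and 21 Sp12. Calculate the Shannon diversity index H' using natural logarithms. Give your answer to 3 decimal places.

Total N = 11+9+17+6+7+13+4+41+26+4+33+21 = 192, so the proportions are 0.05729, 0.04688, 0.08854, 0.03125, 0.03646, 0.06771, 0.02083, 0.21354, 0.13542, 0.02083, 0.17188, 0.10938 (working shown to 5 dp, full precision carried).
Each pᵢ ln pᵢ term: 0.05729×(-2.85960)=-0.16383, 0.04688×(-3.06027)=-0.14345, 0.08854×(-2.42428)=-0.21465, 0.03125×(-3.46574)=-0.10830, 0.03646×(-3.31159)=-0.12073, 0.06771×(-2.69255)=-0.18231, 0.02083×(-3.87120)=-0.08065, 0.21354×(-1.54392)=-0.32969, 0.13542×(-1.99940)=-0.27075, 0.02083×(-3.87120)=-0.08065, 0.17188×(-1.76099)=-0.30267, 0.10938×(-2.21297)=-0.24204.
Sum = -2.23974, so H' = 2.240.

2.240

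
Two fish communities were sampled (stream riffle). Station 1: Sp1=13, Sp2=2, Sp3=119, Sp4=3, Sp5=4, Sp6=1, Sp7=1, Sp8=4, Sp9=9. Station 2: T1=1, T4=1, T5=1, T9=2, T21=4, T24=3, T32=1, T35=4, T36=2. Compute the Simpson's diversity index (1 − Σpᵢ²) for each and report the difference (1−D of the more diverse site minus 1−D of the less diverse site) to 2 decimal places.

Station 1: N=156, proportions 0.0833, 0.0128, 0.7628, 0.0192, 0.0256, 0.0064, 0.0064, 0.0256, 0.0577, giving 1−D = 0.4059 (working shown to 4 dp, full precision carried).
Station 2: N=19, proportions 0.0526, 0.0526, 0.0526, 0.1053, 0.2105, 0.1579, 0.0526, 0.2105, 0.1053, giving 1−D = 0.8532.
Difference = |0.4059 − 0.8532| = 0.4473, i.e. 0.45 to 2 decimal places.

0.45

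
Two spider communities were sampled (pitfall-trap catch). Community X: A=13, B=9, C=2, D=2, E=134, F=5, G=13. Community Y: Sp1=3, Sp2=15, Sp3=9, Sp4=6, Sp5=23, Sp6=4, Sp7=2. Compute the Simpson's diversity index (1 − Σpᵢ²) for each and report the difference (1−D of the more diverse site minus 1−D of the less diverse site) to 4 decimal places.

0.3469

Community X: N=178, proportions 0.073034, 0.050562, 0.011236, 0.011236, 0.752809, 0.02809, 0.073034, giving 1−D = 0.419013 (working shown to 6 dp, full precision carried).
Community Y: N=62, proportions 0.048387, 0.241935, 0.145161, 0.096774, 0.370968, 0.064516, 0.032258, giving 1−D = 0.765869.
Difference = |0.419013 − 0.765869| = 0.346856, i.e. 0.3469 to 4 decimal places.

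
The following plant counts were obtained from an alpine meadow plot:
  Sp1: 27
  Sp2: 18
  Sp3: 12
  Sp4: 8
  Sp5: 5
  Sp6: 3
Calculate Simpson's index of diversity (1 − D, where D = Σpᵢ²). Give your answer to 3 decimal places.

0.757

Total N = 27+18+12+8+5+3 = 73, so the proportions are 0.36986, 0.24658, 0.16438, 0.10959, 0.06849, 0.0411 (working shown to 5 dp, full precision carried).
D = 0.36986² + 0.24658² + 0.16438² + 0.10959² + 0.06849² + 0.0411² = 0.13680 + 0.06080 + 0.02702 + 0.01201 + 0.00469 + 0.00169 = 0.24301.
So 1 − D = 0.75699, i.e. 0.757 to 3 decimal places.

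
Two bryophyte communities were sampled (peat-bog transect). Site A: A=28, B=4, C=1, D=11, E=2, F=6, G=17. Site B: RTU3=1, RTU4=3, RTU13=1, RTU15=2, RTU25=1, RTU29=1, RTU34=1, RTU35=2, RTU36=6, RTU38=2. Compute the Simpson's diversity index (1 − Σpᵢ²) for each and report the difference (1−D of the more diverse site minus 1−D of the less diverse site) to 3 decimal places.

0.108

Site A: N=69, proportions 0.4058, 0.05797, 0.01449, 0.15942, 0.02899, 0.08696, 0.24638, giving 1−D = 0.73724 (working shown to 5 dp, full precision carried).
Site B: N=20, proportions 0.05, 0.15, 0.05, 0.1, 0.05, 0.05, 0.05, 0.1, 0.3, 0.1, giving 1−D = 0.84500.
Difference = |0.73724 − 0.84500| = 0.10776, i.e. 0.108 to 3 decimal places.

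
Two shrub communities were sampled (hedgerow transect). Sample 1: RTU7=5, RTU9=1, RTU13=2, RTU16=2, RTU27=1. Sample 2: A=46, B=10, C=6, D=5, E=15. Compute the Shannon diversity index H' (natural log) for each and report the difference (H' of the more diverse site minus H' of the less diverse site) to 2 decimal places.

0.16

Sample 1: N=11, proportions 0.4545, 0.0909, 0.1818, 0.1818, 0.0909, giving H' = 1.4143 (working shown to 4 dp, full precision carried).
Sample 2: N=82, proportions 0.561, 0.122, 0.0732, 0.061, 0.1829, giving H' = 1.2535.
Difference = |1.4143 − 1.2535| = 0.1608, i.e. 0.16 to 2 decimal places.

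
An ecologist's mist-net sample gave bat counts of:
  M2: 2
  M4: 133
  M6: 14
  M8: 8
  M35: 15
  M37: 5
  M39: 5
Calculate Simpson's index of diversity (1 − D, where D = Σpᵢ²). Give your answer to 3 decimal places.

0.450

Total N = 2+133+14+8+15+5+5 = 182, so the proportions are 0.01099, 0.73077, 0.07692, 0.04396, 0.08242, 0.02747, 0.02747 (working shown to 5 dp, full precision carried).
D = 0.01099² + 0.73077² + 0.07692² + 0.04396² + 0.08242² + 0.02747² + 0.02747² = 0.00012 + 0.53402 + 0.00592 + 0.00193 + 0.00679 + 0.00075 + 0.00075 = 0.55030.
So 1 − D = 0.44970, i.e. 0.450 to 3 decimal places.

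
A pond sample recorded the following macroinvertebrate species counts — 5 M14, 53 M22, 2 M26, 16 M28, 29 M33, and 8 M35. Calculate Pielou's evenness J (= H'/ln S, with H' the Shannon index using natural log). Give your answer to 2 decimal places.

0.77

Total N = 5+53+2+16+29+8 = 113, so the proportions are 0.0442, 0.469, 0.0177, 0.1416, 0.2566, 0.0708 (working shown to 4 dp, full precision carried).
H' = −Σ pᵢ ln pᵢ = −((-0.1380) + (-0.3551) + (-0.0714) + (-0.2768) + (-0.3491) + (-0.1875)) = 1.3778.
With S = 6 species, ln S = 1.7918, so J = 1.3778/1.7918 = 0.7689, i.e. 0.77 to 2 decimal places.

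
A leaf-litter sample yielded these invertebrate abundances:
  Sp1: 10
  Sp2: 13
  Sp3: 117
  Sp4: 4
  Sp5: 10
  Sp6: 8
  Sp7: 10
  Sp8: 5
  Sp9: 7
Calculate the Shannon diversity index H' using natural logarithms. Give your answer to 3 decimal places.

1.392

Total N = 10+13+117+4+10+8+10+5+7 = 184, so the proportions are 0.05435, 0.07065, 0.63587, 0.02174, 0.05435, 0.04348, 0.05435, 0.02717, 0.03804 (working shown to 5 dp, full precision carried).
Each pᵢ ln pᵢ term: 0.05435×(-2.91235)=-0.15828, 0.07065×(-2.64999)=-0.18723, 0.63587×(-0.45276)=-0.28790, 0.02174×(-3.82864)=-0.08323, 0.05435×(-2.91235)=-0.15828, 0.04348×(-3.13549)=-0.13633, 0.05435×(-2.91235)=-0.15828, 0.02717×(-3.60550)=-0.09798, 0.03804×(-3.26903)=-0.12437.
Sum = -1.39186, so H' = 1.392.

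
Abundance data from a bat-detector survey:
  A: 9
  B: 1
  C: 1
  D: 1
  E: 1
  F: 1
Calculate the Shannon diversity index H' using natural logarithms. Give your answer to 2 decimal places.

1.23

Total N = 9+1+1+1+1+1 = 14, so the proportions are 0.6429, 0.0714, 0.0714, 0.0714, 0.0714, 0.0714 (working shown to 4 dp, full precision carried).
Each pᵢ ln pᵢ term: 0.6429×(-0.4418)=-0.2840, 0.0714×(-2.6391)=-0.1885, 0.0714×(-2.6391)=-0.1885, 0.0714×(-2.6391)=-0.1885, 0.0714×(-2.6391)=-0.1885, 0.0714×(-2.6391)=-0.1885.
Sum = -1.2266, so H' = 1.23.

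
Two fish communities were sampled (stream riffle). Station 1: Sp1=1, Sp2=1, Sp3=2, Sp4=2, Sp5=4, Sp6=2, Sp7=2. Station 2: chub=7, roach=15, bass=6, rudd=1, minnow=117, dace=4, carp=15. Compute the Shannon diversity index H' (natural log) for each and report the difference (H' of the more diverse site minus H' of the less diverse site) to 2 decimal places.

0.79

Station 1: N=14, proportions 0.07143, 0.07143, 0.14286, 0.14286, 0.28571, 0.14286, 0.14286, giving H' = 1.84689 (working shown to 5 dp, full precision carried).
Station 2: N=165, proportions 0.04242, 0.09091, 0.03636, 0.00606, 0.70909, 0.02424, 0.09091, giving H' = 1.05544.
Difference = |1.84689 − 1.05544| = 0.79145, i.e. 0.79 to 2 decimal places.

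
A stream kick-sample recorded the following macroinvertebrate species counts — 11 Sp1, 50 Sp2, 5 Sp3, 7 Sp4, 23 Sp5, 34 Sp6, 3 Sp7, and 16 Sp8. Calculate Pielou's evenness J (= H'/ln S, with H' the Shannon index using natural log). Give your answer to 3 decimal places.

0.846

Total N = 11+50+5+7+23+34+3+16 = 149, so the proportions are 0.07383, 0.33557, 0.03356, 0.04698, 0.15436, 0.22819, 0.02013, 0.10738 (working shown to 5 dp, full precision carried).
H' = −Σ pᵢ ln pᵢ = −((-0.19239) + (-0.36642) + (-0.11391) + (-0.14367) + (-0.28842) + (-0.33717) + (-0.07863) + (-0.23961)) = 1.76021.
With S = 8 species, ln S = 2.07944, so J = 1.76021/2.07944 = 0.84648, i.e. 0.846 to 3 decimal places.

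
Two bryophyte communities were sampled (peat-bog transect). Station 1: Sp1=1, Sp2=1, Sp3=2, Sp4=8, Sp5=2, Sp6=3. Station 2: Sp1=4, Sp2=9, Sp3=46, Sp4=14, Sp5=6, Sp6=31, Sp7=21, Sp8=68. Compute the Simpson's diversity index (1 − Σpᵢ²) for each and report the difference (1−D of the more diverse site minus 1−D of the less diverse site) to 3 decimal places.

0.073

Station 1: N=17, proportions 0.05882, 0.05882, 0.11765, 0.47059, 0.11765, 0.17647, giving 1−D = 0.71280 (working shown to 5 dp, full precision carried).
Station 2: N=199, proportions 0.0201, 0.04523, 0.23116, 0.07035, 0.03015, 0.15578, 0.10553, 0.34171, giving 1−D = 0.78609.
Difference = |0.71280 − 0.78609| = 0.07329, i.e. 0.073 to 3 decimal places.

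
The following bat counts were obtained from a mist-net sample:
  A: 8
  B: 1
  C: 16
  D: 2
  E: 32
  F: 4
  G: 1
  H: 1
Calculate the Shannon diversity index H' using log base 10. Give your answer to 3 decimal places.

Total N = 8+1+16+2+32+4+1+1 = 65, so the proportions are 0.12308, 0.01538, 0.24615, 0.03077, 0.49231, 0.06154, 0.01538, 0.01538 (working shown to 5 dp, full precision carried).
Each pᵢ log₁₀ pᵢ term: 0.12308×(-0.90982)=-0.11198, 0.01538×(-1.81291)=-0.02789, 0.24615×(-0.60879)=-0.14986, 0.03077×(-1.51188)=-0.04652, 0.49231×(-0.30776)=-0.15151, 0.06154×(-1.21085)=-0.07451, 0.01538×(-1.81291)=-0.02789, 0.01538×(-1.81291)=-0.02789.
Sum = -0.61806, so H' = 0.618.

0.618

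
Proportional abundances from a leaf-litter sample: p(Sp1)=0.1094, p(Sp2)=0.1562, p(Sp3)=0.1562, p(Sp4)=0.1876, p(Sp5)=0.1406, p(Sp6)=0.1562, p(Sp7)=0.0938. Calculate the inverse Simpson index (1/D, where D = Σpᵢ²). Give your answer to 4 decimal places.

6.7148

D = 0.1094² + 0.1562² + 0.1562² + 0.1876² + 0.1406² + 0.1562² + 0.0938² = 0.01196836 + 0.02439844 + 0.02439844 + 0.03519376 + 0.01976836 + 0.02439844 + 0.00879844 = 0.14892424 (working shown to 8 dp, full precision carried).
So 1/D = 6.714824, i.e. 6.7148 to 4 decimal places.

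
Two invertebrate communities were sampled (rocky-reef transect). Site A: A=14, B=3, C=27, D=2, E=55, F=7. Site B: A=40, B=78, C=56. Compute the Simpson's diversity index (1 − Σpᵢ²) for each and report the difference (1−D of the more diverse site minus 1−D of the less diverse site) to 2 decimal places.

0.01

Site A: N=108, proportions 0.1296, 0.0278, 0.25, 0.0185, 0.5093, 0.0648, giving 1−D = 0.6560 (working shown to 4 dp, full precision carried).
Site B: N=174, proportions 0.2299, 0.4483, 0.3218, giving 1−D = 0.6426.
Difference = |0.6560 − 0.6426| = 0.0134, i.e. 0.01 to 2 decimal places.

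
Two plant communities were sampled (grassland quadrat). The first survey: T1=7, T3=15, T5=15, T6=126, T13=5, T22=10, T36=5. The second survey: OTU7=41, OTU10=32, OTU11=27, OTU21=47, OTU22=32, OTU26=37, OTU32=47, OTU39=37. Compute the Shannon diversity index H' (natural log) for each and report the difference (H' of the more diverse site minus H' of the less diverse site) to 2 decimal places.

The first survey: N=183, proportions 0.0383, 0.082, 0.082, 0.6885, 0.0273, 0.0546, 0.0273, giving H' = 1.1474 (working shown to 4 dp, full precision carried).
The second survey: N=300, proportions 0.1367, 0.1067, 0.09, 0.1567, 0.1067, 0.1233, 0.1567, 0.1233, giving H' = 2.0632.
Difference = |1.1474 − 2.0632| = 0.9158, i.e. 0.92 to 2 decimal places.

0.92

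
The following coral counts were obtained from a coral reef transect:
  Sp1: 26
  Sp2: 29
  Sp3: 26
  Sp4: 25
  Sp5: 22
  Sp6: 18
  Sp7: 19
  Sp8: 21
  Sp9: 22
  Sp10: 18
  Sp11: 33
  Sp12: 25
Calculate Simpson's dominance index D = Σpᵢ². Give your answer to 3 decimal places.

Total N = 26+29+26+25+22+18+19+21+22+18+33+25 = 284, so the proportions are 0.09155, 0.10211, 0.09155, 0.08803, 0.07746, 0.06338, 0.0669, 0.07394, 0.07746, 0.06338, 0.1162, 0.08803 (working shown to 5 dp, full precision carried).
D = 0.09155² + 0.10211² + 0.09155² + 0.08803² + 0.07746² + 0.06338² + 0.0669² + 0.07394² + 0.07746² + 0.06338² + 0.1162² + 0.08803² = 0.00838 + 0.01043 + 0.00838 + 0.00775 + 0.00600 + 0.00402 + 0.00448 + 0.00547 + 0.00600 + 0.00402 + 0.01350 + 0.00775 = 0.08617.
To 3 decimal places, D = 0.086.

0.086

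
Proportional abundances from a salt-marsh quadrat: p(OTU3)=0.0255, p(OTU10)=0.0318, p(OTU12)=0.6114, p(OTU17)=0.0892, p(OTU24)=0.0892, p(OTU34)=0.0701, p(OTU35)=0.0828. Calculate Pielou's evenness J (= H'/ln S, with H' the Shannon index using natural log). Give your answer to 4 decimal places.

H' = −Σ pᵢ ln pᵢ = −((-0.093561) + (-0.109656) + (-0.300811) + (-0.215585) + (-0.215585) + (-0.186314) + (-0.206282)) = 1.327795 (working shown to 6 dp, full precision carried).
With S = 7 species, ln S = 1.945910, so J = 1.327795/1.945910 = 0.682351, i.e. 0.6824 to 4 decimal places.

0.6824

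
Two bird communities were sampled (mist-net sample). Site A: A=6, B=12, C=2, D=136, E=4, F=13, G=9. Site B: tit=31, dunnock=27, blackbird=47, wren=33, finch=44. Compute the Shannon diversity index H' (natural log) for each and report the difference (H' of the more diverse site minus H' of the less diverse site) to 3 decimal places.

0.607

Site A: N=182, proportions 0.03297, 0.06593, 0.01099, 0.74725, 0.02198, 0.07143, 0.04945, giving H' = 0.98015 (working shown to 5 dp, full precision carried).
Site B: N=182, proportions 0.17033, 0.14835, 0.25824, 0.18132, 0.24176, giving H' = 1.58704.
Difference = |0.98015 − 1.58704| = 0.60689, i.e. 0.607 to 3 decimal places.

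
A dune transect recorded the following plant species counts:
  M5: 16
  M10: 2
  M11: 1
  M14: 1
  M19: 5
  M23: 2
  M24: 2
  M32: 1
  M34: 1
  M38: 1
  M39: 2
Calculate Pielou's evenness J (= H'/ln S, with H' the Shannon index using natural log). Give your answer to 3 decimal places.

Total N = 16+2+1+1+5+2+2+1+1+1+2 = 34, so the proportions are 0.47059, 0.05882, 0.02941, 0.02941, 0.14706, 0.05882, 0.05882, 0.02941, 0.02941, 0.02941, 0.05882 (working shown to 5 dp, full precision carried).
H' = −Σ pᵢ ln pᵢ = −((-0.35472) + (-0.16666) + (-0.10372) + (-0.10372) + (-0.28190) + (-0.16666) + (-0.16666) + (-0.10372) + (-0.10372) + (-0.10372) + (-0.16666)) = 1.82184.
With S = 11 species, ln S = 2.39790, so J = 1.82184/2.39790 = 0.75977, i.e. 0.760 to 3 decimal places.

0.760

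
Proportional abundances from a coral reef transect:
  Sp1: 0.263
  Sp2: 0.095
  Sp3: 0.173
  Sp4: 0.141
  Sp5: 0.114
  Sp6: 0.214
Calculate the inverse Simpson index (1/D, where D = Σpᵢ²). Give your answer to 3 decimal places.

D = 0.263² + 0.095² + 0.173² + 0.141² + 0.114² + 0.214² = 0.0691690 + 0.0090250 + 0.0299290 + 0.0198810 + 0.0129960 + 0.0457960 = 0.1867960 (working shown to 7 dp, full precision carried).
So 1/D = 5.35343, i.e. 5.353 to 3 decimal places.

5.353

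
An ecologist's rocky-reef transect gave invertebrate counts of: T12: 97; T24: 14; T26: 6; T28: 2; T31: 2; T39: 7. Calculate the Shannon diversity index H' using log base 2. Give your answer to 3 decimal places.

1.276

Total N = 97+14+6+2+2+7 = 128, so the proportions are 0.75781, 0.10938, 0.04688, 0.01562, 0.01562, 0.05469 (working shown to 5 dp, full precision carried).
Each pᵢ log₂ pᵢ term: 0.75781×(-0.40009)=-0.30319, 0.10938×(-3.19265)=-0.34920, 0.04688×(-4.41504)=-0.20695, 0.01562×(-6.00000)=-0.09375, 0.01562×(-6.00000)=-0.09375, 0.05469×(-4.19265)=-0.22929.
Sum = -1.27613, so H' = 1.276.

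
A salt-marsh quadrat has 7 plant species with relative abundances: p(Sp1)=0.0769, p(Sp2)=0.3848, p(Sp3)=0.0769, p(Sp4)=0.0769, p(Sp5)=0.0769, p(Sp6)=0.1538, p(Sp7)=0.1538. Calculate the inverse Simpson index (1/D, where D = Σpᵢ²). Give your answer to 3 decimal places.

4.565

D = 0.0769² + 0.3848² + 0.0769² + 0.0769² + 0.0769² + 0.1538² + 0.1538² = 0.0059136 + 0.1480710 + 0.0059136 + 0.0059136 + 0.0059136 + 0.0236544 + 0.0236544 = 0.2190344 (working shown to 7 dp, full precision carried).
So 1/D = 4.56549, i.e. 4.565 to 3 decimal places.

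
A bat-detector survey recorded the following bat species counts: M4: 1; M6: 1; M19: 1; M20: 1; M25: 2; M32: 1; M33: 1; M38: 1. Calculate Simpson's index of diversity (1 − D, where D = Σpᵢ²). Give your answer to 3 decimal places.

0.864

Total N = 1+1+1+1+2+1+1+1 = 9, so the proportions are 0.11111, 0.11111, 0.11111, 0.11111, 0.22222, 0.11111, 0.11111, 0.11111 (working shown to 5 dp, full precision carried).
D = 0.11111² + 0.11111² + 0.11111² + 0.11111² + 0.22222² + 0.11111² + 0.11111² + 0.11111² = 0.01235 + 0.01235 + 0.01235 + 0.01235 + 0.04938 + 0.01235 + 0.01235 + 0.01235 = 0.13580.
So 1 − D = 0.86420, i.e. 0.864 to 3 decimal places.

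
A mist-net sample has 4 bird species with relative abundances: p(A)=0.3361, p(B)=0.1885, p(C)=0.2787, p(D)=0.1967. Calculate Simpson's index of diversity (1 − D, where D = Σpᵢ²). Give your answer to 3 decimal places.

D = 0.3361² + 0.1885² + 0.2787² + 0.1967² = 0.11296 + 0.03553 + 0.07767 + 0.03869 = 0.26486 (working shown to 5 dp, full precision carried).
So 1 − D = 0.73514, i.e. 0.735 to 3 decimal places.

0.735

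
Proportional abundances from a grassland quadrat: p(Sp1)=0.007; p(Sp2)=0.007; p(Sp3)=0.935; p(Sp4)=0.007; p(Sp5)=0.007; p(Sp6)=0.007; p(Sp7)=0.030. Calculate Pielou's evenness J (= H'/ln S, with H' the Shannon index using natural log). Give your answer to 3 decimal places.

0.176

H' = −Σ pᵢ ln pᵢ = −((-0.03473) + (-0.03473) + (-0.06284) + (-0.03473) + (-0.03473) + (-0.03473) + (-0.10520)) = 0.34170 (working shown to 5 dp, full precision carried).
With S = 7 species, ln S = 1.94591, so J = 0.34170/1.94591 = 0.17560, i.e. 0.176 to 3 decimal places.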